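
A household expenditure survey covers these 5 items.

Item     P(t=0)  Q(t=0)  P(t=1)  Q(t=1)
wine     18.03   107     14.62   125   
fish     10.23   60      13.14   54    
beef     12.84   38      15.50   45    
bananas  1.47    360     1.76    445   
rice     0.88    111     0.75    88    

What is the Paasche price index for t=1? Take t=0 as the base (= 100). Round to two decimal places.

99.23

Paasche price index uses current-period quantities as weights.
ΣP(t=1)·Q(t=1) = 14.62×125 + 13.14×54 + 15.50×45 + 1.76×445 + 0.75×88 = 1827.5 + 709.56 + 697.5 + 783.2 + 66 = 4083.76
ΣP(t=0)·Q(t=1) = 18.03×125 + 10.23×54 + 12.84×45 + 1.47×445 + 0.88×88 = 2253.75 + 552.42 + 577.8 + 654.15 + 77.44 = 4115.56
Index = 4083.76 / 4115.56 × 100 = 99.2273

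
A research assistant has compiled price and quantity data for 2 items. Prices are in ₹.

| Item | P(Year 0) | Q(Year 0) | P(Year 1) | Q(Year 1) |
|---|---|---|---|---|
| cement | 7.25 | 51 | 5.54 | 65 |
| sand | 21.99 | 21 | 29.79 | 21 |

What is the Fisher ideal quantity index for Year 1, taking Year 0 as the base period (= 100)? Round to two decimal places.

110.36

Laspeyres component (base-period weights):
ΣP(Year 0)Q(Year 1) = 7.25×65 + 21.99×21 = 471.25 + 461.79 = 933.04
ΣP(Year 0)Q(Year 0) = 7.25×51 + 21.99×21 = 369.75 + 461.79 = 831.54
L = 933.04 / 831.54 × 100 = 112.2063
Paasche component (current-period weights):
ΣP(Year 1)Q(Year 1) = 5.54×65 + 29.79×21 = 360.1 + 625.59 = 985.69
ΣP(Year 1)Q(Year 0) = 5.54×51 + 29.79×21 = 282.54 + 625.59 = 908.13
P = 985.69 / 908.13 × 100 = 108.5406
Fisher = √(L × P) = √(112.2063 × 108.5406) = 110.3582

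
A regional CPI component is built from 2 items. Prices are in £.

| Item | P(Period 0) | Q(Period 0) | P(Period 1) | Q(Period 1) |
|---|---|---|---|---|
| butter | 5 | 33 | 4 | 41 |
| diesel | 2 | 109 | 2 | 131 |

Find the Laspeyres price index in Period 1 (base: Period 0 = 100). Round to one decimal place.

91.4

Laspeyres price index uses base-period quantities as weights.
ΣP(Period 1)·Q(Period 0) = 4×33 + 2×109 = 132 + 218 = 350
ΣP(Period 0)·Q(Period 0) = 5×33 + 2×109 = 165 + 218 = 383
Index = 350 / 383 × 100 = 91.3838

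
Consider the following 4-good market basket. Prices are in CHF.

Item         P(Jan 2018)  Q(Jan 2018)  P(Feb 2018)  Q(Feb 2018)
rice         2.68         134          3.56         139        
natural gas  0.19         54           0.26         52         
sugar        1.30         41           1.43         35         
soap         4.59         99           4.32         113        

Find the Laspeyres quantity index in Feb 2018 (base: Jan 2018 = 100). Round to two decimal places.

107.92

Laspeyres quantity index uses base-period prices as weights.
ΣP(Jan 2018)·Q(Feb 2018) = 2.68×139 + 0.19×52 + 1.30×35 + 4.59×113 = 372.52 + 9.88 + 45.5 + 518.67 = 946.57
ΣP(Jan 2018)·Q(Jan 2018) = 2.68×134 + 0.19×54 + 1.30×41 + 4.59×99 = 359.12 + 10.26 + 53.3 + 454.41 = 877.09
Index = 946.57 / 877.09 × 100 = 107.9217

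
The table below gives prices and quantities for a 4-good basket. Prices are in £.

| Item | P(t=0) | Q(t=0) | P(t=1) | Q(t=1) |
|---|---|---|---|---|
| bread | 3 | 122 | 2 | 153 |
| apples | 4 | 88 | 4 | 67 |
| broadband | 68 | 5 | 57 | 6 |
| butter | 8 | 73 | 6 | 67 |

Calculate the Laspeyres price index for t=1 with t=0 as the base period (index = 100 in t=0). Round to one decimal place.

Laspeyres price index uses base-period quantities as weights.
ΣP(t=1)·Q(t=0) = 2×122 + 4×88 + 57×5 + 6×73 = 244 + 352 + 285 + 438 = 1319
ΣP(t=0)·Q(t=0) = 3×122 + 4×88 + 68×5 + 8×73 = 366 + 352 + 340 + 584 = 1642
Index = 1319 / 1642 × 100 = 80.3289

80.3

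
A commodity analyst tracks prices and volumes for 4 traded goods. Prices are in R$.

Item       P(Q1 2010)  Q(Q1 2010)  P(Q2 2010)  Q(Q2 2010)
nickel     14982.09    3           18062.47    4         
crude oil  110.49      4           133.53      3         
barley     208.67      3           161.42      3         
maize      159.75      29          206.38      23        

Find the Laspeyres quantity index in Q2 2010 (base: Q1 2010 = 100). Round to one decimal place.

Laspeyres quantity index uses base-period prices as weights.
ΣP(Q1 2010)·Q(Q2 2010) = 14982.09×4 + 110.49×3 + 208.67×3 + 159.75×23 = 59928.36 + 331.47 + 626.01 + 3674.25 = 64560.09
ΣP(Q1 2010)·Q(Q1 2010) = 14982.09×3 + 110.49×4 + 208.67×3 + 159.75×29 = 44946.27 + 441.96 + 626.01 + 4632.75 = 50646.99
Index = 64560.09 / 50646.99 × 100 = 127.4707

127.5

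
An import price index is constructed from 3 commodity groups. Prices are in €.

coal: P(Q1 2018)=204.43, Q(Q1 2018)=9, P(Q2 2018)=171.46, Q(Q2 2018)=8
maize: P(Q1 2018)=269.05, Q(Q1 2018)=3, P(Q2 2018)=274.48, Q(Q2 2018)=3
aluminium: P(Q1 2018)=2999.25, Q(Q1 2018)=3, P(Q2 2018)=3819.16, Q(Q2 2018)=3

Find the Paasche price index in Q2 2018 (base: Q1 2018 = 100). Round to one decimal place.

Paasche price index uses current-period quantities as weights.
ΣP(Q2 2018)·Q(Q2 2018) = 171.46×8 + 274.48×3 + 3819.16×3 = 1371.68 + 823.44 + 11457.48 = 13652.6
ΣP(Q1 2018)·Q(Q2 2018) = 204.43×8 + 269.05×3 + 2999.25×3 = 1635.44 + 807.15 + 8997.75 = 11440.34
Index = 13652.6 / 11440.34 × 100 = 119.3374

119.3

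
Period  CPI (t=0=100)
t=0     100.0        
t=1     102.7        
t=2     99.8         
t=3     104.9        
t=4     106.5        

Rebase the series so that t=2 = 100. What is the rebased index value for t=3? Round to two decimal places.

105.11

Rebased(t=3) = 104.9 / 99.8 × 100 = 105.1102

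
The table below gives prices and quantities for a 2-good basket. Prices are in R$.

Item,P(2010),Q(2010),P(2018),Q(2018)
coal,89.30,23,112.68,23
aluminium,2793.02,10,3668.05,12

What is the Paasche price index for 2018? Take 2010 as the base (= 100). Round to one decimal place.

Paasche price index uses current-period quantities as weights.
ΣP(2018)·Q(2018) = 112.68×23 + 3668.05×12 = 2591.64 + 44016.6 = 46608.24
ΣP(2010)·Q(2018) = 89.30×23 + 2793.02×12 = 2053.9 + 33516.24 = 35570.14
Index = 46608.24 / 35570.14 × 100 = 131.0319

131.0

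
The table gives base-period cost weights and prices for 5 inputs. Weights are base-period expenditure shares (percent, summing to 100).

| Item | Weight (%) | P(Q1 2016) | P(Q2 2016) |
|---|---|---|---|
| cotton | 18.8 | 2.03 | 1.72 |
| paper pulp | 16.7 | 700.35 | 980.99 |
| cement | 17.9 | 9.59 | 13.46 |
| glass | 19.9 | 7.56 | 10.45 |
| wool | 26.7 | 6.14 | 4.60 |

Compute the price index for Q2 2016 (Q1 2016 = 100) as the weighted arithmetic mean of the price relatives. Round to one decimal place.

cotton: 18.8 × (1.72/2.03) = 18.8 × 0.847291 = 15.9291
paper pulp: 16.7 × (980.99/700.35) = 16.7 × 1.400714 = 23.3919
cement: 17.9 × (13.46/9.59) = 17.9 × 1.403545 = 25.1235
glass: 19.9 × (10.45/7.56) = 19.9 × 1.382275 = 27.5073
wool: 26.7 × (4.60/6.14) = 26.7 × 0.749186 = 20.0033
Index = Σ wᵢ·(p₁ᵢ/p₀ᵢ) = 15.9291 + 23.3919 + 25.1235 + 27.5073 + 20.0033 = 111.9550

112.0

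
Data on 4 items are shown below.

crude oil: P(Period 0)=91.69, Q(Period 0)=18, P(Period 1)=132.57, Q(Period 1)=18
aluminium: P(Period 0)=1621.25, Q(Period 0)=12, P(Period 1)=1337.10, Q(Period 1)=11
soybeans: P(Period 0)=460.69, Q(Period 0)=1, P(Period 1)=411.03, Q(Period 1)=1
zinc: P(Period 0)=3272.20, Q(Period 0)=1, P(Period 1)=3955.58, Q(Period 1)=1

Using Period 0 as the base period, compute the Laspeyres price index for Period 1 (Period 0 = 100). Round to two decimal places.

Laspeyres price index uses base-period quantities as weights.
ΣP(Period 1)·Q(Period 0) = 132.57×18 + 1337.10×12 + 411.03×1 + 3955.58×1 = 2386.26 + 16045.2 + 411.03 + 3955.58 = 22798.07
ΣP(Period 0)·Q(Period 0) = 91.69×18 + 1621.25×12 + 460.69×1 + 3272.20×1 = 1650.42 + 19455 + 460.69 + 3272.2 = 24838.31
Index = 22798.07 / 24838.31 × 100 = 91.7859

91.79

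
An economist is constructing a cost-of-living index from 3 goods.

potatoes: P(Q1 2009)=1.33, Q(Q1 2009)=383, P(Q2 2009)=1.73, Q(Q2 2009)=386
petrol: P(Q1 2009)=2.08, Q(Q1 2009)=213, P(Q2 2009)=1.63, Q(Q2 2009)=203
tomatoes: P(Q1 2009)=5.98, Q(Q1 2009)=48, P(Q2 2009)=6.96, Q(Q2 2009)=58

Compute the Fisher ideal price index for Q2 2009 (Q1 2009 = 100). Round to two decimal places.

Laspeyres component (base-period weights):
ΣP(Q2 2009)Q(Q1 2009) = 1.73×383 + 1.63×213 + 6.96×48 = 662.59 + 347.19 + 334.08 = 1343.86
ΣP(Q1 2009)Q(Q1 2009) = 1.33×383 + 2.08×213 + 5.98×48 = 509.39 + 443.04 + 287.04 = 1239.47
L = 1343.86 / 1239.47 × 100 = 108.4221
Paasche component (current-period weights):
ΣP(Q2 2009)Q(Q2 2009) = 1.73×386 + 1.63×203 + 6.96×58 = 667.78 + 330.89 + 403.68 = 1402.35
ΣP(Q1 2009)Q(Q2 2009) = 1.33×386 + 2.08×203 + 5.98×58 = 513.38 + 422.24 + 346.84 = 1282.46
P = 1402.35 / 1282.46 × 100 = 109.3484
Fisher = √(L × P) = √(108.4221 × 109.3484) = 108.8843

108.88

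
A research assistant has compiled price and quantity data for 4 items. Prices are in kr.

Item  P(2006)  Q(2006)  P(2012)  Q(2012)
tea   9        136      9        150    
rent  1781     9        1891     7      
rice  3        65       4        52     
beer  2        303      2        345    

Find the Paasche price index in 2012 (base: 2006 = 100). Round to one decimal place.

105.6

Paasche price index uses current-period quantities as weights.
ΣP(2012)·Q(2012) = 9×150 + 1891×7 + 4×52 + 2×345 = 1350 + 13237 + 208 + 690 = 15485
ΣP(2006)·Q(2012) = 9×150 + 1781×7 + 3×52 + 2×345 = 1350 + 12467 + 156 + 690 = 14663
Index = 15485 / 14663 × 100 = 105.6059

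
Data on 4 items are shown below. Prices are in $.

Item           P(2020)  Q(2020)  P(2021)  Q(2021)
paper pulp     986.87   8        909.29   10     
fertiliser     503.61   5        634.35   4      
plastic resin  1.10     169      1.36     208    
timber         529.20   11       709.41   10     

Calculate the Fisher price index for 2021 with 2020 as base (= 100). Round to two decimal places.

Laspeyres component (base-period weights):
ΣP(2021)Q(2020) = 909.29×8 + 634.35×5 + 1.36×169 + 709.41×11 = 7274.32 + 3171.75 + 229.84 + 7803.51 = 18479.42
ΣP(2020)Q(2020) = 986.87×8 + 503.61×5 + 1.10×169 + 529.20×11 = 7894.96 + 2518.05 + 185.9 + 5821.2 = 16420.11
L = 18479.42 / 16420.11 × 100 = 112.5414
Paasche component (current-period weights):
ΣP(2021)Q(2021) = 909.29×10 + 634.35×4 + 1.36×208 + 709.41×10 = 9092.9 + 2537.4 + 282.88 + 7094.1 = 19007.28
ΣP(2020)Q(2021) = 986.87×10 + 503.61×4 + 1.10×208 + 529.20×10 = 9868.7 + 2014.44 + 228.8 + 5292 = 17403.94
P = 19007.28 / 17403.94 × 100 = 109.2125
Fisher = √(L × P) = √(112.5414 × 109.2125) = 110.8645

110.86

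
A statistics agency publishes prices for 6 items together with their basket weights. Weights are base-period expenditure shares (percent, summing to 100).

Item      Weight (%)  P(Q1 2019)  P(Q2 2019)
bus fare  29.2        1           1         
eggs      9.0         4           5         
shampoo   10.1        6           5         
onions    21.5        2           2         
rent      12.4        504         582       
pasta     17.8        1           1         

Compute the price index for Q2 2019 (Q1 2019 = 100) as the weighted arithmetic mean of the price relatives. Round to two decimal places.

bus fare: 29.2 × (1/1) = 29.2 × 1.000000 = 29.2000
eggs: 9.0 × (5/4) = 9.0 × 1.250000 = 11.2500
shampoo: 10.1 × (5/6) = 10.1 × 0.833333 = 8.4167
onions: 21.5 × (2/2) = 21.5 × 1.000000 = 21.5000
rent: 12.4 × (582/504) = 12.4 × 1.154762 = 14.3190
pasta: 17.8 × (1/1) = 17.8 × 1.000000 = 17.8000
Index = Σ wᵢ·(p₁ᵢ/p₀ᵢ) = 29.2000 + 11.2500 + 8.4167 + 21.5000 + 14.3190 + 17.8000 = 102.4857

102.49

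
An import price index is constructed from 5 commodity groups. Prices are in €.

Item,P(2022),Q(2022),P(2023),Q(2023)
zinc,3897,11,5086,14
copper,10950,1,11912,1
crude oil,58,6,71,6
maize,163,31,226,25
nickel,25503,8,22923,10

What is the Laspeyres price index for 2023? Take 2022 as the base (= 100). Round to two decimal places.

Laspeyres price index uses base-period quantities as weights.
ΣP(2023)·Q(2022) = 5086×11 + 11912×1 + 71×6 + 226×31 + 22923×8 = 55946 + 11912 + 426 + 7006 + 183384 = 258674
ΣP(2022)·Q(2022) = 3897×11 + 10950×1 + 58×6 + 163×31 + 25503×8 = 42867 + 10950 + 348 + 5053 + 204024 = 263242
Index = 258674 / 263242 × 100 = 98.2647

98.26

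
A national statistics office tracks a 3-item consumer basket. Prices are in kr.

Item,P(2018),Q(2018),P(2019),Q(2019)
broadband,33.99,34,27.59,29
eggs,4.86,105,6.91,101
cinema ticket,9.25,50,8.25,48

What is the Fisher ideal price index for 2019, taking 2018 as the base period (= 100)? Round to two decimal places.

98.08

Laspeyres component (base-period weights):
ΣP(2019)Q(2018) = 27.59×34 + 6.91×105 + 8.25×50 = 938.06 + 725.55 + 412.5 = 2076.11
ΣP(2018)Q(2018) = 33.99×34 + 4.86×105 + 9.25×50 = 1155.66 + 510.3 + 462.5 = 2128.46
L = 2076.11 / 2128.46 × 100 = 97.5405
Paasche component (current-period weights):
ΣP(2019)Q(2019) = 27.59×29 + 6.91×101 + 8.25×48 = 800.11 + 697.91 + 396 = 1894.02
ΣP(2018)Q(2019) = 33.99×29 + 4.86×101 + 9.25×48 = 985.71 + 490.86 + 444 = 1920.57
P = 1894.02 / 1920.57 × 100 = 98.6176
Fisher = √(L × P) = √(97.5405 × 98.6176) = 98.0776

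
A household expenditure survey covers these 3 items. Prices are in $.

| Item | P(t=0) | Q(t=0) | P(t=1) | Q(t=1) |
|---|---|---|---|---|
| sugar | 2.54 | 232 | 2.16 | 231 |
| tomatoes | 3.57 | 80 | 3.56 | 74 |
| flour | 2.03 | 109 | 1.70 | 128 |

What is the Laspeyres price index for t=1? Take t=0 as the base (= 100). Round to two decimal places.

88.60

Laspeyres price index uses base-period quantities as weights.
ΣP(t=1)·Q(t=0) = 2.16×232 + 3.56×80 + 1.70×109 = 501.12 + 284.8 + 185.3 = 971.22
ΣP(t=0)·Q(t=0) = 2.54×232 + 3.57×80 + 2.03×109 = 589.28 + 285.6 + 221.27 = 1096.15
Index = 971.22 / 1096.15 × 100 = 88.6028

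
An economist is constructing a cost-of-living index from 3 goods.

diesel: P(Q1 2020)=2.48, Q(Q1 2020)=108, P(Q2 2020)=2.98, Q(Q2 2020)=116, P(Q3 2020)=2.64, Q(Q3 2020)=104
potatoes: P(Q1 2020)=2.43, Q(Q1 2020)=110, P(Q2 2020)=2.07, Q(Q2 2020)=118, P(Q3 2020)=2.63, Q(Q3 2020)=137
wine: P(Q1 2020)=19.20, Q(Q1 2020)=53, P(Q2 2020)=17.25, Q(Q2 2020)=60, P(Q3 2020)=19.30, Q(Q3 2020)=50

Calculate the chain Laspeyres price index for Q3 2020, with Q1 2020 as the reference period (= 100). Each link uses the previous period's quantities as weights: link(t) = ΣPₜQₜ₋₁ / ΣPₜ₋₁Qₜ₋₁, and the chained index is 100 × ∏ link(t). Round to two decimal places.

102.95

Link Q1 2020→Q2 2020:
ΣP(Q2 2020)Q(Q1 2020) = 2.98×108 + 2.07×110 + 17.25×53 = 321.84 + 227.7 + 914.25 = 1463.79
ΣP(Q1 2020)Q(Q1 2020) = 2.48×108 + 2.43×110 + 19.20×53 = 267.84 + 267.3 + 1017.6 = 1552.74
link = 1463.79/1552.74 = 0.942714
Link Q2 2020→Q3 2020:
ΣP(Q3 2020)Q(Q2 2020) = 2.64×116 + 2.63×118 + 19.30×60 = 306.24 + 310.34 + 1158 = 1774.58
ΣP(Q2 2020)Q(Q2 2020) = 2.98×116 + 2.07×118 + 17.25×60 = 345.68 + 244.26 + 1035 = 1624.94
link = 1774.58/1624.94 = 1.092090
Chained index = 100 × 0.942714 × 1.092090 = 102.9528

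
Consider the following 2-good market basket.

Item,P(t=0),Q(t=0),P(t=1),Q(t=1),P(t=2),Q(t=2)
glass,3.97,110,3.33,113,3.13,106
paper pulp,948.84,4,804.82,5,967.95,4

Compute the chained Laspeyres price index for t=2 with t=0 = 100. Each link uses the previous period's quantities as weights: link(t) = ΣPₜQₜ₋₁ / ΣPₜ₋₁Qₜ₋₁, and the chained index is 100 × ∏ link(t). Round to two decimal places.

99.99

Link t=0→t=1:
ΣP(t=1)Q(t=0) = 3.33×110 + 804.82×4 = 366.3 + 3219.28 = 3585.58
ΣP(t=0)Q(t=0) = 3.97×110 + 948.84×4 = 436.7 + 3795.36 = 4232.06
link = 3585.58/4232.06 = 0.847242
Link t=1→t=2:
ΣP(t=2)Q(t=1) = 3.13×113 + 967.95×5 = 353.69 + 4839.75 = 5193.44
ΣP(t=1)Q(t=1) = 3.33×113 + 804.82×5 = 376.29 + 4024.1 = 4400.39
link = 5193.44/4400.39 = 1.180223
Chained index = 100 × 0.847242 × 1.180223 = 99.9934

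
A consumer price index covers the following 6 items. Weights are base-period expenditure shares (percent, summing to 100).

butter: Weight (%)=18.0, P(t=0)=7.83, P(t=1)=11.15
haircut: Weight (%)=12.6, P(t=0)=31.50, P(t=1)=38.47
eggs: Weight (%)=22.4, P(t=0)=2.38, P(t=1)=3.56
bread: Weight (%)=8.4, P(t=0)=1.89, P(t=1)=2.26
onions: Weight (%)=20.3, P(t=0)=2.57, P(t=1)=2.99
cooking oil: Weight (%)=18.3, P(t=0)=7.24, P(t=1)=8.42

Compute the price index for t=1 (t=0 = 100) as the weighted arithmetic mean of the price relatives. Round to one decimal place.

butter: 18.0 × (11.15/7.83) = 18.0 × 1.424010 = 25.6322
haircut: 12.6 × (38.47/31.50) = 12.6 × 1.221270 = 15.3880
eggs: 22.4 × (3.56/2.38) = 22.4 × 1.495798 = 33.5059
bread: 8.4 × (2.26/1.89) = 8.4 × 1.195767 = 10.0444
onions: 20.3 × (2.99/2.57) = 20.3 × 1.163424 = 23.6175
cooking oil: 18.3 × (8.42/7.24) = 18.3 × 1.162983 = 21.2826
Index = Σ wᵢ·(p₁ᵢ/p₀ᵢ) = 25.6322 + 15.3880 + 33.5059 + 10.0444 + 23.6175 + 21.2826 = 129.4706

129.5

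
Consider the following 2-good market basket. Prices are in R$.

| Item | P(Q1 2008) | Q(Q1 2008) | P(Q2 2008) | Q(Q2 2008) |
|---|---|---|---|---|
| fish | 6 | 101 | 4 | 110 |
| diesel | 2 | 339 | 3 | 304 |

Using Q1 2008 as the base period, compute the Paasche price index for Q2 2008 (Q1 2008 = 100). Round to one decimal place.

Paasche price index uses current-period quantities as weights.
ΣP(Q2 2008)·Q(Q2 2008) = 4×110 + 3×304 = 440 + 912 = 1352
ΣP(Q1 2008)·Q(Q2 2008) = 6×110 + 2×304 = 660 + 608 = 1268
Index = 1352 / 1268 × 100 = 106.6246

106.6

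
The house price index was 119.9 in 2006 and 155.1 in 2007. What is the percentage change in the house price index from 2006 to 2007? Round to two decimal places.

Change = (155.1 − 119.9) / 119.9 × 100
       = 35.2 / 119.9 × 100 = 29.3578%

29.36%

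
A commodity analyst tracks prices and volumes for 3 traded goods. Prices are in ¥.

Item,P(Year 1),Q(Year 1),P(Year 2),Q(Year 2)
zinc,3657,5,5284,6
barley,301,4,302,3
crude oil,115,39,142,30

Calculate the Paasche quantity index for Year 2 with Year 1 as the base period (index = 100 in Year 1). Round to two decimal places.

Paasche quantity index uses current-period prices as weights.
ΣP(Year 2)·Q(Year 2) = 5284×6 + 302×3 + 142×30 = 31704 + 906 + 4260 = 36870
ΣP(Year 2)·Q(Year 1) = 5284×5 + 302×4 + 142×39 = 26420 + 1208 + 5538 = 33166
Index = 36870 / 33166 × 100 = 111.1681

111.17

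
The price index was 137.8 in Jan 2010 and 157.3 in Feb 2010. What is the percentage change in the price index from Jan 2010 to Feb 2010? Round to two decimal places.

Change = (157.3 − 137.8) / 137.8 × 100
       = 19.5 / 137.8 × 100 = 14.1509%

14.15%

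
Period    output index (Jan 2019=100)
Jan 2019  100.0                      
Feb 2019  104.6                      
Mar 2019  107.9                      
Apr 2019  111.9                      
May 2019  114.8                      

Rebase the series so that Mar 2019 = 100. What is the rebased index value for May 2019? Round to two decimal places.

106.39

Rebased(May 2019) = 114.8 / 107.9 × 100 = 106.3948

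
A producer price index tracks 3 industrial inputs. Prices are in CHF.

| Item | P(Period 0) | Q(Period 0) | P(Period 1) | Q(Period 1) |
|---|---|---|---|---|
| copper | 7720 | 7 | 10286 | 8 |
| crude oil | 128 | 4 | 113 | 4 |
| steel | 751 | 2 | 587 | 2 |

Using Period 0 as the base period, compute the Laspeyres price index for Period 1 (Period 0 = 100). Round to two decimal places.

Laspeyres price index uses base-period quantities as weights.
ΣP(Period 1)·Q(Period 0) = 10286×7 + 113×4 + 587×2 = 72002 + 452 + 1174 = 73628
ΣP(Period 0)·Q(Period 0) = 7720×7 + 128×4 + 751×2 = 54040 + 512 + 1502 = 56054
Index = 73628 / 56054 × 100 = 131.3519

131.35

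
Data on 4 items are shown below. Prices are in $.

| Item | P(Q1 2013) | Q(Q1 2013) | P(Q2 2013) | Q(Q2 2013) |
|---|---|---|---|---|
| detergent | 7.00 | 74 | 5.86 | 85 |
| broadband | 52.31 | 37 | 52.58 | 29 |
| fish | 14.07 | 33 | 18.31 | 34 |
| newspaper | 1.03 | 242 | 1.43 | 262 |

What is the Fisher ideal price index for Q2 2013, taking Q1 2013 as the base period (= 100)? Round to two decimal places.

Laspeyres component (base-period weights):
ΣP(Q2 2013)Q(Q1 2013) = 5.86×74 + 52.58×37 + 18.31×33 + 1.43×242 = 433.64 + 1945.46 + 604.23 + 346.06 = 3329.39
ΣP(Q1 2013)Q(Q1 2013) = 7.00×74 + 52.31×37 + 14.07×33 + 1.03×242 = 518 + 1935.47 + 464.31 + 249.26 = 3167.04
L = 3329.39 / 3167.04 × 100 = 105.1262
Paasche component (current-period weights):
ΣP(Q2 2013)Q(Q2 2013) = 5.86×85 + 52.58×29 + 18.31×34 + 1.43×262 = 498.1 + 1524.82 + 622.54 + 374.66 = 3020.12
ΣP(Q1 2013)Q(Q2 2013) = 7.00×85 + 52.31×29 + 14.07×34 + 1.03×262 = 595 + 1516.99 + 478.38 + 269.86 = 2860.23
P = 3020.12 / 2860.23 × 100 = 105.5901
Fisher = √(L × P) = √(105.1262 × 105.5901) = 105.3579

105.36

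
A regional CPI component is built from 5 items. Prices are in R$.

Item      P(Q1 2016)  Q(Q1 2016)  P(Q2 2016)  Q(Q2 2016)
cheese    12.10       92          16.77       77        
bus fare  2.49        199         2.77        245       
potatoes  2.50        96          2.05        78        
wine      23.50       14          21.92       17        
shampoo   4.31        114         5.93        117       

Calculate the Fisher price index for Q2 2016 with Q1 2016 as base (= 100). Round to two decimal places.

Laspeyres component (base-period weights):
ΣP(Q2 2016)Q(Q1 2016) = 16.77×92 + 2.77×199 + 2.05×96 + 21.92×14 + 5.93×114 = 1542.84 + 551.23 + 196.8 + 306.88 + 676.02 = 3273.77
ΣP(Q1 2016)Q(Q1 2016) = 12.10×92 + 2.49×199 + 2.50×96 + 23.50×14 + 4.31×114 = 1113.2 + 495.51 + 240 + 329 + 491.34 = 2669.05
L = 3273.77 / 2669.05 × 100 = 122.6568
Paasche component (current-period weights):
ΣP(Q2 2016)Q(Q2 2016) = 16.77×77 + 2.77×245 + 2.05×78 + 21.92×17 + 5.93×117 = 1291.29 + 678.65 + 159.9 + 372.64 + 693.81 = 3196.29
ΣP(Q1 2016)Q(Q2 2016) = 12.10×77 + 2.49×245 + 2.50×78 + 23.50×17 + 4.31×117 = 931.7 + 610.05 + 195 + 399.5 + 504.27 = 2640.52
P = 3196.29 / 2640.52 × 100 = 121.0477
Fisher = √(L × P) = √(122.6568 × 121.0477) = 121.8496

121.85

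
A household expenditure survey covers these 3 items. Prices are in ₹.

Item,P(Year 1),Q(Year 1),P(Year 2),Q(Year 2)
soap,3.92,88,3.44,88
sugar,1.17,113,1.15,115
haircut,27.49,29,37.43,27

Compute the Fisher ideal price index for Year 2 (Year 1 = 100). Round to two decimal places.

118.72

Laspeyres component (base-period weights):
ΣP(Year 2)Q(Year 1) = 3.44×88 + 1.15×113 + 37.43×29 = 302.72 + 129.95 + 1085.47 = 1518.14
ΣP(Year 1)Q(Year 1) = 3.92×88 + 1.17×113 + 27.49×29 = 344.96 + 132.21 + 797.21 = 1274.38
L = 1518.14 / 1274.38 × 100 = 119.1277
Paasche component (current-period weights):
ΣP(Year 2)Q(Year 2) = 3.44×88 + 1.15×115 + 37.43×27 = 302.72 + 132.25 + 1010.61 = 1445.58
ΣP(Year 1)Q(Year 2) = 3.92×88 + 1.17×115 + 27.49×27 = 344.96 + 134.55 + 742.23 = 1221.74
P = 1445.58 / 1221.74 × 100 = 118.3214
Fisher = √(L × P) = √(119.1277 × 118.3214) = 118.7239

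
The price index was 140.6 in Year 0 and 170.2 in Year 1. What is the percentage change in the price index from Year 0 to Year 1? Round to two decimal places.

Change = (170.2 − 140.6) / 140.6 × 100
       = 29.6 / 140.6 × 100 = 21.0526%

21.05%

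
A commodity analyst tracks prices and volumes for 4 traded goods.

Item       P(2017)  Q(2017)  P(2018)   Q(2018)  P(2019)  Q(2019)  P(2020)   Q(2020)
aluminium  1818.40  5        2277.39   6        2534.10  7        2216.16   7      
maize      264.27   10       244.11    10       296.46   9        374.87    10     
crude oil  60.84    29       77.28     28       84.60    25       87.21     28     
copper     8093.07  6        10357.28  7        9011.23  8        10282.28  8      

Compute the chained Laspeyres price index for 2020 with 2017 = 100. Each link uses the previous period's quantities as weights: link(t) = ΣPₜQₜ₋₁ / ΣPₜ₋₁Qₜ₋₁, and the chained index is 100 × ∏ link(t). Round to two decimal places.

126.79

Link 2017→2018:
ΣP(2018)Q(2017) = 2277.39×5 + 244.11×10 + 77.28×29 + 10357.28×6 = 11386.95 + 2441.1 + 2241.12 + 62143.68 = 78212.85
ΣP(2017)Q(2017) = 1818.40×5 + 264.27×10 + 60.84×29 + 8093.07×6 = 9092 + 2642.7 + 1764.36 + 48558.42 = 62057.48
link = 78212.85/62057.48 = 1.260329
Link 2018→2019:
ΣP(2019)Q(2018) = 2534.10×6 + 296.46×10 + 84.60×28 + 9011.23×7 = 15204.6 + 2964.6 + 2368.8 + 63078.61 = 83616.61
ΣP(2018)Q(2018) = 2277.39×6 + 244.11×10 + 77.28×28 + 10357.28×7 = 13664.34 + 2441.1 + 2163.84 + 72500.96 = 90770.24
link = 83616.61/90770.24 = 0.921190
Link 2019→2020:
ΣP(2020)Q(2019) = 2216.16×7 + 374.87×9 + 87.21×25 + 10282.28×8 = 15513.12 + 3373.83 + 2180.25 + 82258.24 = 103325.44
ΣP(2019)Q(2019) = 2534.10×7 + 296.46×9 + 84.60×25 + 9011.23×8 = 17738.7 + 2668.14 + 2115 + 72089.84 = 94611.68
link = 103325.44/94611.68 = 1.092100
Chained index = 100 × 1.260329 × 0.921190 × 1.092100 = 126.7931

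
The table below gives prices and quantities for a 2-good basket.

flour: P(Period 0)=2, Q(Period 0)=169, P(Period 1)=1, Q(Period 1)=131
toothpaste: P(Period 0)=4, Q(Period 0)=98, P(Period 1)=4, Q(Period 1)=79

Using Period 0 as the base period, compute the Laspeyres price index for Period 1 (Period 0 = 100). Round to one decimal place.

76.8

Laspeyres price index uses base-period quantities as weights.
ΣP(Period 1)·Q(Period 0) = 1×169 + 4×98 = 169 + 392 = 561
ΣP(Period 0)·Q(Period 0) = 2×169 + 4×98 = 338 + 392 = 730
Index = 561 / 730 × 100 = 76.8493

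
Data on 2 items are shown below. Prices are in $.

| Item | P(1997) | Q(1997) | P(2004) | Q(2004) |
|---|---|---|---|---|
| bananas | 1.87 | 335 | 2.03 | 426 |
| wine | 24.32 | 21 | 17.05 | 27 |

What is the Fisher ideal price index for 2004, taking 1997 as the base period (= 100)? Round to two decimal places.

Laspeyres component (base-period weights):
ΣP(2004)Q(1997) = 2.03×335 + 17.05×21 = 680.05 + 358.05 = 1038.1
ΣP(1997)Q(1997) = 1.87×335 + 24.32×21 = 626.45 + 510.72 = 1137.17
L = 1038.1 / 1137.17 × 100 = 91.2880
Paasche component (current-period weights):
ΣP(2004)Q(2004) = 2.03×426 + 17.05×27 = 864.78 + 460.35 = 1325.13
ΣP(1997)Q(2004) = 1.87×426 + 24.32×27 = 796.62 + 656.64 = 1453.26
P = 1325.13 / 1453.26 × 100 = 91.1833
Fisher = √(L × P) = √(91.2880 × 91.1833) = 91.2356

91.24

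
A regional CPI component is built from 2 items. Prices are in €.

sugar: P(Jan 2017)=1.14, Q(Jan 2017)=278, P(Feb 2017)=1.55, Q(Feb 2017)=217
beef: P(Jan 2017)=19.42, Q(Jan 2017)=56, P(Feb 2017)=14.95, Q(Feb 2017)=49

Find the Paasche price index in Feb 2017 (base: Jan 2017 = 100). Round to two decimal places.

89.15

Paasche price index uses current-period quantities as weights.
ΣP(Feb 2017)·Q(Feb 2017) = 1.55×217 + 14.95×49 = 336.35 + 732.55 = 1068.9
ΣP(Jan 2017)·Q(Feb 2017) = 1.14×217 + 19.42×49 = 247.38 + 951.58 = 1198.96
Index = 1068.9 / 1198.96 × 100 = 89.1523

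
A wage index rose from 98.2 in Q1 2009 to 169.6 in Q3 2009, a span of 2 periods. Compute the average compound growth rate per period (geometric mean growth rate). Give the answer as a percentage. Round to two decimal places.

31.42%

Growth factor = (169.6/98.2)^(1/2) = (1.727088)^(1/2) = 1.314187
Growth rate = 1.314187 − 1 = 0.314187 = 31.4187%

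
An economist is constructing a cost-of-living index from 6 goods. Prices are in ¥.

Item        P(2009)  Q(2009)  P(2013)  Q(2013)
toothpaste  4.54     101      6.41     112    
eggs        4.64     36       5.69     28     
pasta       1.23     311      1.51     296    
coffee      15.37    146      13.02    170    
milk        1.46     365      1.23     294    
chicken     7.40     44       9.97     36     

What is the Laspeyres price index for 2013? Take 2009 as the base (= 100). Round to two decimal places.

Laspeyres price index uses base-period quantities as weights.
ΣP(2013)·Q(2009) = 6.41×101 + 5.69×36 + 1.51×311 + 13.02×146 + 1.23×365 + 9.97×44 = 647.41 + 204.84 + 469.61 + 1900.92 + 448.95 + 438.68 = 4110.41
ΣP(2009)·Q(2009) = 4.54×101 + 4.64×36 + 1.23×311 + 15.37×146 + 1.46×365 + 7.40×44 = 458.54 + 167.04 + 382.53 + 2244.02 + 532.9 + 325.6 = 4110.63
Index = 4110.41 / 4110.63 × 100 = 99.9946

99.99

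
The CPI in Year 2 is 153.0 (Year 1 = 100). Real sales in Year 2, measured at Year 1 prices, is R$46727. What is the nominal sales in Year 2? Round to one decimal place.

Nominal = Real × (Index/100) = 46727 × (153.0/100)
        = 46727 × 1.530 = 71492.3100

71492.3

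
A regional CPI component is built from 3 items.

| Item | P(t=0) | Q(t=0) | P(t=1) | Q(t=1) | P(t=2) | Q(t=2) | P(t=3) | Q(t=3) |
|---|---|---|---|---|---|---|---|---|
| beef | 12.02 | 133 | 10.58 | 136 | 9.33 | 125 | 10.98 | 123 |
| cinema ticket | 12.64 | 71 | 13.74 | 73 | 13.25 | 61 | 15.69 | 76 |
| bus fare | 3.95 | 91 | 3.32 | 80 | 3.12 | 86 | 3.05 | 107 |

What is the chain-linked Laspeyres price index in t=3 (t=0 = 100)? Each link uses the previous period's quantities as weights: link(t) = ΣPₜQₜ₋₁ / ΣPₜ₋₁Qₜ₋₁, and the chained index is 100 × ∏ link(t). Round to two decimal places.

99.75

Link t=0→t=1:
ΣP(t=1)Q(t=0) = 10.58×133 + 13.74×71 + 3.32×91 = 1407.14 + 975.54 + 302.12 = 2684.8
ΣP(t=0)Q(t=0) = 12.02×133 + 12.64×71 + 3.95×91 = 1598.66 + 897.44 + 359.45 = 2855.55
link = 2684.8/2855.55 = 0.940204
Link t=1→t=2:
ΣP(t=2)Q(t=1) = 9.33×136 + 13.25×73 + 3.12×80 = 1268.88 + 967.25 + 249.6 = 2485.73
ΣP(t=1)Q(t=1) = 10.58×136 + 13.74×73 + 3.32×80 = 1438.88 + 1003.02 + 265.6 = 2707.5
link = 2485.73/2707.5 = 0.918090
Link t=2→t=3:
ΣP(t=3)Q(t=2) = 10.98×125 + 15.69×61 + 3.05×86 = 1372.5 + 957.09 + 262.3 = 2591.89
ΣP(t=2)Q(t=2) = 9.33×125 + 13.25×61 + 3.12×86 = 1166.25 + 808.25 + 268.32 = 2242.82
link = 2591.89/2242.82 = 1.155639
Chained index = 100 × 0.940204 × 0.918090 × 1.155639 = 99.7539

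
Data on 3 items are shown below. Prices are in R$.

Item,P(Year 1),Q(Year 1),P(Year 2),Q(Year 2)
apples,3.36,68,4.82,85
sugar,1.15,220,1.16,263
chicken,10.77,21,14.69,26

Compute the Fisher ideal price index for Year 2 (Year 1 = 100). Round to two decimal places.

126.16

Laspeyres component (base-period weights):
ΣP(Year 2)Q(Year 1) = 4.82×68 + 1.16×220 + 14.69×21 = 327.76 + 255.2 + 308.49 = 891.45
ΣP(Year 1)Q(Year 1) = 3.36×68 + 1.15×220 + 10.77×21 = 228.48 + 253 + 226.17 = 707.65
L = 891.45 / 707.65 × 100 = 125.9733
Paasche component (current-period weights):
ΣP(Year 2)Q(Year 2) = 4.82×85 + 1.16×263 + 14.69×26 = 409.7 + 305.08 + 381.94 = 1096.72
ΣP(Year 1)Q(Year 2) = 3.36×85 + 1.15×263 + 10.77×26 = 285.6 + 302.45 + 280.02 = 868.07
P = 1096.72 / 868.07 × 100 = 126.3400
Fisher = √(L × P) = √(125.9733 × 126.3400) = 126.1565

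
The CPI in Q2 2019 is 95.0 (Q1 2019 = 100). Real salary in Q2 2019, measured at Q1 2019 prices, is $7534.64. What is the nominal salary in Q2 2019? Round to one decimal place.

Nominal = Real × (Index/100) = 7534.64 × (95.0/100)
        = 7534.64 × 0.950 = 7157.9080

7157.9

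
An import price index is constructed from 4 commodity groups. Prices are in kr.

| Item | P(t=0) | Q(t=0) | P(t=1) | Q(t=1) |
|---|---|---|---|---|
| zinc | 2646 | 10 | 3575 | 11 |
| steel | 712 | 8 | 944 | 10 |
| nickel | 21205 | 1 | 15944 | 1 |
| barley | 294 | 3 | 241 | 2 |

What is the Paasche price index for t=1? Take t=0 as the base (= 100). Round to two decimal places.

112.36

Paasche price index uses current-period quantities as weights.
ΣP(t=1)·Q(t=1) = 3575×11 + 944×10 + 15944×1 + 241×2 = 39325 + 9440 + 15944 + 482 = 65191
ΣP(t=0)·Q(t=1) = 2646×11 + 712×10 + 21205×1 + 294×2 = 29106 + 7120 + 21205 + 588 = 58019
Index = 65191 / 58019 × 100 = 112.3615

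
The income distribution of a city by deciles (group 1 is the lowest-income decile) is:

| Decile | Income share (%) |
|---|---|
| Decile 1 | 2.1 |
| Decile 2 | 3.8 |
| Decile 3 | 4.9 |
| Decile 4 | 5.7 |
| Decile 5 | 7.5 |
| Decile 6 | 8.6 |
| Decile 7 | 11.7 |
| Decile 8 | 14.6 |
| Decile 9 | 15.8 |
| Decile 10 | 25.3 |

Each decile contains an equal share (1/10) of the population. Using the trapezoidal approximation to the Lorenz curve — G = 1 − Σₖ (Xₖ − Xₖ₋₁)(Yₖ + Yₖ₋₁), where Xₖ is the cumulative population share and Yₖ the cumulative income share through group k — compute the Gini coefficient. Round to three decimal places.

0.360

Cumulative income shares Yₖ: 0.0210, 0.0590, 0.1080, 0.1650, 0.2400, 0.3260, 0.4430, 0.5890, 0.7470, 1.0000
Σ (Xₖ−Xₖ₋₁)(Yₖ+Yₖ₋₁) = (1/10)(0.0210+0.0000) + (1/10)(0.0590+0.0210) + (1/10)(0.1080+0.0590) + (1/10)(0.1650+0.1080) + (1/10)(0.2400+0.1650) + (1/10)(0.3260+0.2400) + (1/10)(0.4430+0.3260) + (1/10)(0.5890+0.4430) + (1/10)(0.7470+0.5890) + (1/10)(1.0000+0.7470)
  = 0.0021 + 0.0080 + 0.0167 + 0.0273 + 0.0405 + 0.0566 + 0.0769 + 0.1032 + 0.1336 + 0.1747 = 0.6396
G = 1 − 0.6396 = 0.3604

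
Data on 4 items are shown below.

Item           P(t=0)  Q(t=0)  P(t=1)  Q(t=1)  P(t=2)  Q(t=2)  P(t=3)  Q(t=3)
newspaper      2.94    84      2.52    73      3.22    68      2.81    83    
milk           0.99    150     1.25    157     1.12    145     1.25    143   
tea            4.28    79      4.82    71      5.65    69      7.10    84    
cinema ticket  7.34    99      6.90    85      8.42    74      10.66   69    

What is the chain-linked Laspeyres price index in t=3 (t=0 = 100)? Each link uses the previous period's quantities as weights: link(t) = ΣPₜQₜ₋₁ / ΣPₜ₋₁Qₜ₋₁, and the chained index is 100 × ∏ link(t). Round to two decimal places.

Link t=0→t=1:
ΣP(t=1)Q(t=0) = 2.52×84 + 1.25×150 + 4.82×79 + 6.90×99 = 211.68 + 187.5 + 380.78 + 683.1 = 1463.06
ΣP(t=0)Q(t=0) = 2.94×84 + 0.99×150 + 4.28×79 + 7.34×99 = 246.96 + 148.5 + 338.12 + 726.66 = 1460.24
link = 1463.06/1460.24 = 1.001931
Link t=1→t=2:
ΣP(t=2)Q(t=1) = 3.22×73 + 1.12×157 + 5.65×71 + 8.42×85 = 235.06 + 175.84 + 401.15 + 715.7 = 1527.75
ΣP(t=1)Q(t=1) = 2.52×73 + 1.25×157 + 4.82×71 + 6.90×85 = 183.96 + 196.25 + 342.22 + 586.5 = 1308.93
link = 1527.75/1308.93 = 1.167175
Link t=2→t=3:
ΣP(t=3)Q(t=2) = 2.81×68 + 1.25×145 + 7.10×69 + 10.66×74 = 191.08 + 181.25 + 489.9 + 788.84 = 1651.07
ΣP(t=2)Q(t=2) = 3.22×68 + 1.12×145 + 5.65×69 + 8.42×74 = 218.96 + 162.4 + 389.85 + 623.08 = 1394.29
link = 1651.07/1394.29 = 1.184165
Chained index = 100 × 1.001931 × 1.167175 × 1.184165 = 138.4797

138.48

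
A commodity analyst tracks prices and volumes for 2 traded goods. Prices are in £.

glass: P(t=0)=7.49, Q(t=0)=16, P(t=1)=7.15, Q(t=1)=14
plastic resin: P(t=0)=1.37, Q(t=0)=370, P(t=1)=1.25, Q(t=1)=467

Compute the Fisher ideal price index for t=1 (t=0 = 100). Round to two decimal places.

91.94

Laspeyres component (base-period weights):
ΣP(t=1)Q(t=0) = 7.15×16 + 1.25×370 = 114.4 + 462.5 = 576.9
ΣP(t=0)Q(t=0) = 7.49×16 + 1.37×370 = 119.84 + 506.9 = 626.74
L = 576.9 / 626.74 × 100 = 92.0477
Paasche component (current-period weights):
ΣP(t=1)Q(t=1) = 7.15×14 + 1.25×467 = 100.1 + 583.75 = 683.85
ΣP(t=0)Q(t=1) = 7.49×14 + 1.37×467 = 104.86 + 639.79 = 744.65
P = 683.85 / 744.65 × 100 = 91.8351
Fisher = √(L × P) = √(92.0477 × 91.8351) = 91.9414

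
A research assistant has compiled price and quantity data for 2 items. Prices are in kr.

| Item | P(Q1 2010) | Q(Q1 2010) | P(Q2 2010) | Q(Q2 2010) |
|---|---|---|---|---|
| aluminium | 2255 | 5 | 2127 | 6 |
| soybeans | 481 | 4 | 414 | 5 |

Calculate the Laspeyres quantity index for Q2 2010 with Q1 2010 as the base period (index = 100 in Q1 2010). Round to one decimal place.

Laspeyres quantity index uses base-period prices as weights.
ΣP(Q1 2010)·Q(Q2 2010) = 2255×6 + 481×5 = 13530 + 2405 = 15935
ΣP(Q1 2010)·Q(Q1 2010) = 2255×5 + 481×4 = 11275 + 1924 = 13199
Index = 15935 / 13199 × 100 = 120.7288

120.7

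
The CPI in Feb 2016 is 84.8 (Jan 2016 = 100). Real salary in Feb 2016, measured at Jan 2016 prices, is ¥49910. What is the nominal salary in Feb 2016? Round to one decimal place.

42323.7

Nominal = Real × (Index/100) = 49910 × (84.8/100)
        = 49910 × 0.848 = 42323.6800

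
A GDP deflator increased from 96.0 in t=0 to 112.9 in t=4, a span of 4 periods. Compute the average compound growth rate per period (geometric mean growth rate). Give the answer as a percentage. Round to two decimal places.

4.14%

Growth factor = (112.9/96.0)^(1/4) = (1.176042)^(1/4) = 1.041371
Growth rate = 1.041371 − 1 = 0.041371 = 4.1371%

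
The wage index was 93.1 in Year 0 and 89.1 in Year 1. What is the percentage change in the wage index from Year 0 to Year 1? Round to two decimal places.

-4.30%

Change = (89.1 − 93.1) / 93.1 × 100
       = -4.0 / 93.1 × 100 = -4.2965%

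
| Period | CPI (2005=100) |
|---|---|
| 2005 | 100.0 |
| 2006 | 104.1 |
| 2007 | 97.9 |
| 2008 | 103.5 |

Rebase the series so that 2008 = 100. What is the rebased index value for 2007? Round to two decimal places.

Rebased(2007) = 97.9 / 103.5 × 100 = 94.5894

94.59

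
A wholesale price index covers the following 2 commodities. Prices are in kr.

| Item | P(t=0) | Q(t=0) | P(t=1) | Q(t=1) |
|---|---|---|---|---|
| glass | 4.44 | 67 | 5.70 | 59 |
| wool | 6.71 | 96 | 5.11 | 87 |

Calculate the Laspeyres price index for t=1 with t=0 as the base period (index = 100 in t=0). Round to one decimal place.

Laspeyres price index uses base-period quantities as weights.
ΣP(t=1)·Q(t=0) = 5.70×67 + 5.11×96 = 381.9 + 490.56 = 872.46
ΣP(t=0)·Q(t=0) = 4.44×67 + 6.71×96 = 297.48 + 644.16 = 941.64
Index = 872.46 / 941.64 × 100 = 92.6532

92.7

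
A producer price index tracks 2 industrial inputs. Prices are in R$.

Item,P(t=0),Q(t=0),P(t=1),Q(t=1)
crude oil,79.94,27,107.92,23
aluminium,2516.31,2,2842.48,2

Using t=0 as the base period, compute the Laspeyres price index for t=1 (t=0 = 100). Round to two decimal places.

119.58

Laspeyres price index uses base-period quantities as weights.
ΣP(t=1)·Q(t=0) = 107.92×27 + 2842.48×2 = 2913.84 + 5684.96 = 8598.8
ΣP(t=0)·Q(t=0) = 79.94×27 + 2516.31×2 = 2158.38 + 5032.62 = 7191
Index = 8598.8 / 7191 × 100 = 119.5772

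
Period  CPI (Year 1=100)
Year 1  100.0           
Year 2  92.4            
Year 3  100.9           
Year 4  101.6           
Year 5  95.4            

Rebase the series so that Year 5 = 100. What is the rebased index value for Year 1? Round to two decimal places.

104.82

Rebased(Year 1) = 100.0 / 95.4 × 100 = 104.8218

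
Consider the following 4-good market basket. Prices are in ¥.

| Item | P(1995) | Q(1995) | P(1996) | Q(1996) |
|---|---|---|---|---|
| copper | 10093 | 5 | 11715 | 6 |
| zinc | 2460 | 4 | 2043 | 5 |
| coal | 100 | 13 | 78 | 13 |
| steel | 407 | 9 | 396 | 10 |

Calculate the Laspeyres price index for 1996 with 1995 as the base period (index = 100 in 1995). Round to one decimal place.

109.3

Laspeyres price index uses base-period quantities as weights.
ΣP(1996)·Q(1995) = 11715×5 + 2043×4 + 78×13 + 396×9 = 58575 + 8172 + 1014 + 3564 = 71325
ΣP(1995)·Q(1995) = 10093×5 + 2460×4 + 100×13 + 407×9 = 50465 + 9840 + 1300 + 3663 = 65268
Index = 71325 / 65268 × 100 = 109.2802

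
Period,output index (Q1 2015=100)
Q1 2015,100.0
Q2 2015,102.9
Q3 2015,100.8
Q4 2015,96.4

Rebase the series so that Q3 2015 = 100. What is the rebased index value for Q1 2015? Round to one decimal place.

Rebased(Q1 2015) = 100.0 / 100.8 × 100 = 99.2063

99.2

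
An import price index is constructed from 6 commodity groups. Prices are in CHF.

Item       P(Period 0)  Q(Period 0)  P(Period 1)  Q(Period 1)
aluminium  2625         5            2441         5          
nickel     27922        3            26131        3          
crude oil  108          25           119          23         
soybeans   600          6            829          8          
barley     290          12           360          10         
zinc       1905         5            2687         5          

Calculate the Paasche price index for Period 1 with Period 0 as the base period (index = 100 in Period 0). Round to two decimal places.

100.34

Paasche price index uses current-period quantities as weights.
ΣP(Period 1)·Q(Period 1) = 2441×5 + 26131×3 + 119×23 + 829×8 + 360×10 + 2687×5 = 12205 + 78393 + 2737 + 6632 + 3600 + 13435 = 117002
ΣP(Period 0)·Q(Period 1) = 2625×5 + 27922×3 + 108×23 + 600×8 + 290×10 + 1905×5 = 13125 + 83766 + 2484 + 4800 + 2900 + 9525 = 116600
Index = 117002 / 116600 × 100 = 100.3448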